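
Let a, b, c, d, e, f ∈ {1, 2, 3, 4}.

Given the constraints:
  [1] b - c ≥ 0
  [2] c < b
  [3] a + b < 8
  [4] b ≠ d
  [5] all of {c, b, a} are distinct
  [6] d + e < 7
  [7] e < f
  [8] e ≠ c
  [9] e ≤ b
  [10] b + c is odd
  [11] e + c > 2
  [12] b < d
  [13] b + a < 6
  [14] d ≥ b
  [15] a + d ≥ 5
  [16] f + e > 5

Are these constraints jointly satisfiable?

The assignment a = 3, b = 2, c = 1, d = 3, e = 2, f = 4 works:
  constraint 1 holds since b - c = 1.
  constraint 3 holds since a + b = 5.
The rest check out directly.

Satisfiable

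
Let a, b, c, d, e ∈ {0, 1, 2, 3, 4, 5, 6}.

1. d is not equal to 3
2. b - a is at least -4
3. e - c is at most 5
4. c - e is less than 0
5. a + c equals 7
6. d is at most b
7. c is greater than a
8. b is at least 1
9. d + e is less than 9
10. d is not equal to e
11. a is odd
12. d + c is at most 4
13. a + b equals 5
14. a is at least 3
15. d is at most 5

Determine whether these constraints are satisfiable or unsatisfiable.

Satisfiable

Try a = 3, b = 2, c = 4, d = 0, e = 6.
Check constraint 2: b - a = -1; constraint 3: e - c = 2; constraint 4: c - e = -2. The remaining constraints are straightforward to verify.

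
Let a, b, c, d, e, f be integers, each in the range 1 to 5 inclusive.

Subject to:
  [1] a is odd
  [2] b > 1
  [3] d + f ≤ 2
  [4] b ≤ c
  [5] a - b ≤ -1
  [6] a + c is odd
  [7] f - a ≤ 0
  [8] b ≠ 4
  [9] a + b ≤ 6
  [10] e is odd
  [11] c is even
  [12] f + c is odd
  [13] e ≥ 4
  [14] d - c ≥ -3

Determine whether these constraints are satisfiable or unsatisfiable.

Satisfiable

Take a = 1, b = 3, c = 4, d = 1, e = 5, f = 1. Then constraint 3: d + f = 2; constraint 5: a - b = -2, and every other listed constraint is also met.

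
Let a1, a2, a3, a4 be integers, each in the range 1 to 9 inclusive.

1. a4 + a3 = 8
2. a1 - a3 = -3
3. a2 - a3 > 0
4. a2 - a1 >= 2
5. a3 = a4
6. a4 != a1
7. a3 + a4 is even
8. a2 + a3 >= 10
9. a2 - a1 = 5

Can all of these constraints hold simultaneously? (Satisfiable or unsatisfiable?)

Satisfiable

Setting (a1, a2, a3, a4) = (1, 6, 4, 4) satisfies everything: constraint 1: a4 + a3 = 8; constraint 2: a1 - a3 = -3; constraint 3: a2 - a3 = 2, and the others follow.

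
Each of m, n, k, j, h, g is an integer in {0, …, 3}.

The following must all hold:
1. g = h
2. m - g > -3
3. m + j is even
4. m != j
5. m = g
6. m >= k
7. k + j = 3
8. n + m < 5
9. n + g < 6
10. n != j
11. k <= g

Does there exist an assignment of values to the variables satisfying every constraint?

Satisfiable

Setting (m, n, k, j, h, g) = (1, 2, 0, 3, 1, 1) satisfies everything: constraint 2: m - g = 0; constraint 7: k + j = 3, and the others follow.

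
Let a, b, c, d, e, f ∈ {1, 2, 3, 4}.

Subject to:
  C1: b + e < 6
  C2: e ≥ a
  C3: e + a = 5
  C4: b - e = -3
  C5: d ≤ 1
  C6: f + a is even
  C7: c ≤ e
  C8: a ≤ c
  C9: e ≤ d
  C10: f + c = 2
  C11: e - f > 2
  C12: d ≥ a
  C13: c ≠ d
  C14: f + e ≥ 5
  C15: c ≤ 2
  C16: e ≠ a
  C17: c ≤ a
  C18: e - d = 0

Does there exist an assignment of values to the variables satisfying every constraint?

Unsatisfiable

From constraints 5 and 9: e ≤ d ≤ 1. From constraints 8 and 15: a ≤ c ≤ 2. Hence e + a ≤ 3. But constraint 3 requires e + a = 5, and 5 > 3. Contradiction.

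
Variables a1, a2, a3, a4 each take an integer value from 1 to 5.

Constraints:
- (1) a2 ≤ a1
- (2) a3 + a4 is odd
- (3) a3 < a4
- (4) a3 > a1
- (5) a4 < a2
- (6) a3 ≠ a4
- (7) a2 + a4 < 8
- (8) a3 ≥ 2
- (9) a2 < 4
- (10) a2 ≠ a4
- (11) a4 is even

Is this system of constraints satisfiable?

Unsatisfiable

Constraints 1, 3, 4, and 5 give a3 < a4, a4 < a2, a2 ≤ a1, a1 < a3. Chaining: a3 < a4 < a2 ≤ a1 < a3, which forces a3 < a3 — impossible.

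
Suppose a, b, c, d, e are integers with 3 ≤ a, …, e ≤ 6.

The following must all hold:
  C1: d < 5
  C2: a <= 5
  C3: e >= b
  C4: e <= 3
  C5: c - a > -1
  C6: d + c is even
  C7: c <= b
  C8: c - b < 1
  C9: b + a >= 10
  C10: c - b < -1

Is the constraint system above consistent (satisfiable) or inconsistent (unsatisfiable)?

Unsatisfiable

From constraints 3 and 4: b ≤ e ≤ 3. From constraint 2: a ≤ 5. Hence b + a ≤ 8. But constraint 9 requires b + a ≥ 10, and 10 > 8. Contradiction.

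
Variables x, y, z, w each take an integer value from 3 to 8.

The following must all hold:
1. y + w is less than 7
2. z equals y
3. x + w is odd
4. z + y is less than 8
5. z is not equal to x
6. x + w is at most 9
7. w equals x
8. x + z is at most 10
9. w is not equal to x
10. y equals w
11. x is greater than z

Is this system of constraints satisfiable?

Unsatisfiable

From constraints 2, 7, and 10, z = y = w = x, so z = x. But constraint 5 says z ≠ x. Contradiction.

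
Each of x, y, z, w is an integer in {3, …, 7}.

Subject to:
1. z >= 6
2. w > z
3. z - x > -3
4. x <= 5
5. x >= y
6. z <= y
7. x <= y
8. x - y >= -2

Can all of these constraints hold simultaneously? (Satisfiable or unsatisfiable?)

Unsatisfiable

From constraints 1 and 6: y ≥ z and z ≥ 6, so y ≥ 6. From constraints 4 and 5: y ≤ x and x ≤ 5, so y ≤ 5. But 5 < 6, so no value of y works.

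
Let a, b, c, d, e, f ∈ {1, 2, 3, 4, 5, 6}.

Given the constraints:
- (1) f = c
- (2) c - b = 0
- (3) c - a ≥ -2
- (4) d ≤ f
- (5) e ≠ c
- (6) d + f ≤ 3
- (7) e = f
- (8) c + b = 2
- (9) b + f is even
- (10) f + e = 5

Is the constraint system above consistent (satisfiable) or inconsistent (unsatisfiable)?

From constraints 1 and 7, e = f = c, so e = c. But constraint 5 says e ≠ c. Contradiction.

Unsatisfiable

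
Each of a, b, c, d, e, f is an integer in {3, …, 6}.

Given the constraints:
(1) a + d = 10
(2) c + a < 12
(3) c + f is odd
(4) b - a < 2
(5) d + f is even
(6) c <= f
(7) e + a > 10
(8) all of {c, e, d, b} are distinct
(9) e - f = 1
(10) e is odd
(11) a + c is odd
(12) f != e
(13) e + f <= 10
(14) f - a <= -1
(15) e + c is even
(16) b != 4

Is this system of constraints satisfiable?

Satisfiable

Setting (a, b, c, d, e, f) = (6, 6, 3, 4, 5, 4) satisfies everything: constraint 1: a + d = 10; constraint 2: c + a = 9, and the others follow.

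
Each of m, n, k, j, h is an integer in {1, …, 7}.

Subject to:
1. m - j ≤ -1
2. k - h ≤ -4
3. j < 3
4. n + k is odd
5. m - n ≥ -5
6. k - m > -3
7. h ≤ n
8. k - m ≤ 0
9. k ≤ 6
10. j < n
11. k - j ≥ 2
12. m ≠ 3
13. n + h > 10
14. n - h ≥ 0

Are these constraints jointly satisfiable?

Unsatisfiable

Constraints 1, 2, 5, 11, and 14 give k − j ≥ 2, j − m ≥ 1, m − n ≥ -5, n − h ≥ 0, h − k ≥ 4.
Adding all 5 inequalities: the left sides telescope to 0, and the right sides sum to 2 + 1 + (-5) + 0 + 4 = 2. So 0 ≥ 2, which is false.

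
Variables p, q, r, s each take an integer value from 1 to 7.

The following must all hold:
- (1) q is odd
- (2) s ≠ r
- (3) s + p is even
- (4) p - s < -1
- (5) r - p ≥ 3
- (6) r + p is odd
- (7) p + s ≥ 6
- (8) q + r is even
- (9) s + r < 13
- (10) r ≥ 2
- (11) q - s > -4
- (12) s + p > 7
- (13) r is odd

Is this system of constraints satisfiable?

Satisfiable

Take p = 2, q = 5, r = 5, s = 6. Then constraint 4: p - s = -4; constraint 5: r - p = 3, and every other listed constraint is also met.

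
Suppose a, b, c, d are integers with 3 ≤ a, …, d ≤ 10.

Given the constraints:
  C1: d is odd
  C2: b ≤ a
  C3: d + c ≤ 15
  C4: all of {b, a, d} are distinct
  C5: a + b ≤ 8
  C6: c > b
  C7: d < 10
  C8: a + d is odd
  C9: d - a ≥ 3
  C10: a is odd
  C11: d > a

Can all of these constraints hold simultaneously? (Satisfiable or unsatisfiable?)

Constraint 10 makes a odd and constraint 1 makes d odd, so a + d must be even. Constraint 8 says a + d is odd — contradiction.

Unsatisfiable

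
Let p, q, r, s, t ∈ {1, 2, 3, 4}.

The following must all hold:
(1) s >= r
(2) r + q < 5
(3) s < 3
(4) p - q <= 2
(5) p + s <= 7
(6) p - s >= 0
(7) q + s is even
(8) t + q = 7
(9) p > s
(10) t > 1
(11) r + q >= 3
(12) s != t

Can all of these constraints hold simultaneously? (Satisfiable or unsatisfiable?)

Satisfiable

Take p = 4, q = 3, r = 1, s = 1, t = 4. Then constraint 2: r + q = 4; constraint 4: p - q = 1, and every other listed constraint is also met.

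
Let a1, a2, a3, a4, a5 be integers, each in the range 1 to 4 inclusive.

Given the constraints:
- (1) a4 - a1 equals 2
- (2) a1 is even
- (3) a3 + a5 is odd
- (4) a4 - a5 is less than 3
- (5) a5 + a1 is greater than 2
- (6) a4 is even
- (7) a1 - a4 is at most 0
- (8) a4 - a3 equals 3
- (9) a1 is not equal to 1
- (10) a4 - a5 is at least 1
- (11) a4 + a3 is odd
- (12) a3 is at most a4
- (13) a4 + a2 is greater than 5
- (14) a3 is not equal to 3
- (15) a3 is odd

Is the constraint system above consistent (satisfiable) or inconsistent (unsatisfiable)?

Satisfiable

Try a1 = 2, a2 = 2, a3 = 1, a4 = 4, a5 = 2.
Check constraint 1: a4 - a1 = 2; constraint 4: a4 - a5 = 2. The remaining constraints are straightforward to verify.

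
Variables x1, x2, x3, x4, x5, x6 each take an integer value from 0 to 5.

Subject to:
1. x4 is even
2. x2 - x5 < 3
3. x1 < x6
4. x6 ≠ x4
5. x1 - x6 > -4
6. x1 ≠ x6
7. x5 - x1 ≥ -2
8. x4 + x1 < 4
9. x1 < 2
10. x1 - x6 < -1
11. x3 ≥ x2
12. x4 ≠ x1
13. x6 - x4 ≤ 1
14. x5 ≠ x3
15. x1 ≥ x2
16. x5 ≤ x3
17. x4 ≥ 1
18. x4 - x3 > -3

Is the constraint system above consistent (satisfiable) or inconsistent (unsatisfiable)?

The assignment x1 = 0, x2 = 0, x3 = 2, x4 = 2, x5 = 0, x6 = 3 works:
  constraint 2 holds since x2 - x5 = 0.
  constraint 5 holds since x1 - x6 = -3.
The rest check out directly.

Satisfiable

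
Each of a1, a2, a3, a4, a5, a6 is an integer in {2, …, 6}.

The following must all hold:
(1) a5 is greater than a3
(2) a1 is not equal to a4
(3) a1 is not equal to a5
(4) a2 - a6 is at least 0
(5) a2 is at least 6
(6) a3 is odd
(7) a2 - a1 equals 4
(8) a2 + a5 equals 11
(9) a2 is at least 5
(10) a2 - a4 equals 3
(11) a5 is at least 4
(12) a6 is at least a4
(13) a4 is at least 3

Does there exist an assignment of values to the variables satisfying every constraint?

Satisfiable

Take a1 = 2, a2 = 6, a3 = 3, a4 = 3, a5 = 5, a6 = 6. Then constraint 4: a2 - a6 = 0; constraint 7: a2 - a1 = 4; constraint 8: a2 + a5 = 11, and every other listed constraint is also met.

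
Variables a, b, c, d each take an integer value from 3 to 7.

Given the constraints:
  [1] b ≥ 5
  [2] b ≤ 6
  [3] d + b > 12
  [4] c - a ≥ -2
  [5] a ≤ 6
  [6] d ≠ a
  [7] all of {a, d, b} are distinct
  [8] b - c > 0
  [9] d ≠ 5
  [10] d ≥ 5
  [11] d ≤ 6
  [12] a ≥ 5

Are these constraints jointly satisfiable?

Constraints 1, 2, 5, 10, 11, and 12 confine each of a, d, b to the 2 values {5, 6}.
Constraint 7 requires all 3 of them to be distinct, but only 2 values are available — impossible by the pigeonhole principle.

Unsatisfiable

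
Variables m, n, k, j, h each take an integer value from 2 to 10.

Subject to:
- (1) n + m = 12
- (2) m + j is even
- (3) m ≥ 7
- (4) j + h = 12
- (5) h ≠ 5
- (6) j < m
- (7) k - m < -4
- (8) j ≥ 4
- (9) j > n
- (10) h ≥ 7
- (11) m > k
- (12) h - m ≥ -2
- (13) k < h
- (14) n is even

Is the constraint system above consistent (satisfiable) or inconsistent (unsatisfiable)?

Take m = 10, n = 2, k = 4, j = 4, h = 8. Then constraint 1: n + m = 12; constraint 4: j + h = 12; constraint 7: k - m = -6, and every other listed constraint is also met.

Satisfiable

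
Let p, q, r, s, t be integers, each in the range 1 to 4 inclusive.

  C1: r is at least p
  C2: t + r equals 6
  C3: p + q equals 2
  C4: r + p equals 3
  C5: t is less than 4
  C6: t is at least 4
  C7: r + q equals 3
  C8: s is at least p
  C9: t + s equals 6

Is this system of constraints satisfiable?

From constraint 6: t ≥ 4. From constraint 5: t ≤ 3. But 3 < 4, so no value of t works.

Unsatisfiable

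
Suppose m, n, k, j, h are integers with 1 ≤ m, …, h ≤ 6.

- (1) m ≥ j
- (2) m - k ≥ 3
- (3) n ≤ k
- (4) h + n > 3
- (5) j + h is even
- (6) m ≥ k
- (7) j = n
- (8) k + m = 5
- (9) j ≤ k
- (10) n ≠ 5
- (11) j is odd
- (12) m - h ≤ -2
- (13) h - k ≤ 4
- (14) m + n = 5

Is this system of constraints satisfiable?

Constraints 2, 12, and 13 give k − h ≥ -4, h − m ≥ 2, m − k ≥ 3.
Adding all 3 inequalities: the left sides telescope to 0, and the right sides sum to (-4) + 2 + 3 = 1. So 0 ≥ 1, which is false.

Unsatisfiable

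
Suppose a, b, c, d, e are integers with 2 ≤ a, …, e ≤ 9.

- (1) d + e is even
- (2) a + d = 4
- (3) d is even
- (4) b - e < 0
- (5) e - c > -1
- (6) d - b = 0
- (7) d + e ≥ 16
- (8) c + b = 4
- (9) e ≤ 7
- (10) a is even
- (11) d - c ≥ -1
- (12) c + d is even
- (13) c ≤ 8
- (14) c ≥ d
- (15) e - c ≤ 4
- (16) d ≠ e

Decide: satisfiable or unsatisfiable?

Unsatisfiable

From constraints 13 and 14: d ≤ c ≤ 8. From constraint 9: e ≤ 7. Hence d + e ≤ 15. But constraint 7 requires d + e ≥ 16, and 16 > 15. Contradiction.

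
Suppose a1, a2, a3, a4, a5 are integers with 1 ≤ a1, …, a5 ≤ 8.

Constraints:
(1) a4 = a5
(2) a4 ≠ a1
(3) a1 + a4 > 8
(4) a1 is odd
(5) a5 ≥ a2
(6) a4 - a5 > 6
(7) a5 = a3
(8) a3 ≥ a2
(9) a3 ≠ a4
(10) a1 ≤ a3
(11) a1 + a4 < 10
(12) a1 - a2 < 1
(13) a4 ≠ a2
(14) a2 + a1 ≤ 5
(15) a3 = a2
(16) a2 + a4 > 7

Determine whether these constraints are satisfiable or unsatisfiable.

Unsatisfiable

From constraints 1, 7, and 15, a4 = a5 = a3 = a2, so a4 = a2. But constraint 13 says a4 ≠ a2. Contradiction.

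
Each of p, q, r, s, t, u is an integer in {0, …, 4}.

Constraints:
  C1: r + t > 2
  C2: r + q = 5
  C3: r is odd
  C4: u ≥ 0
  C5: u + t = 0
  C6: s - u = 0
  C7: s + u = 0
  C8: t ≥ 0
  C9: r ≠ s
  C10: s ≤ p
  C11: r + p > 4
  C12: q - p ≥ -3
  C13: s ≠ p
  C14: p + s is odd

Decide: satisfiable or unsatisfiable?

One satisfying assignment is p = 3, q = 2, r = 3, s = 0, t = 0, u = 0.
For the less obvious constraints — constraint 1: r + t = 3; constraint 2: r + q = 5; constraint 5: u + t = 0 — and the others hold by inspection.

Satisfiable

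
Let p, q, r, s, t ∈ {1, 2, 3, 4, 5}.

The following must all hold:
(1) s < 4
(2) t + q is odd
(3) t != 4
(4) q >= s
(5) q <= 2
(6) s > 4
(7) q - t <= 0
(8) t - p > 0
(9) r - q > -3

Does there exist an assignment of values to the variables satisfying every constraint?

From constraint 6: s ≥ 5. From constraints 4 and 5: s ≤ q and q ≤ 2, so s ≤ 2. But 2 < 5, so no value of s works.

Unsatisfiable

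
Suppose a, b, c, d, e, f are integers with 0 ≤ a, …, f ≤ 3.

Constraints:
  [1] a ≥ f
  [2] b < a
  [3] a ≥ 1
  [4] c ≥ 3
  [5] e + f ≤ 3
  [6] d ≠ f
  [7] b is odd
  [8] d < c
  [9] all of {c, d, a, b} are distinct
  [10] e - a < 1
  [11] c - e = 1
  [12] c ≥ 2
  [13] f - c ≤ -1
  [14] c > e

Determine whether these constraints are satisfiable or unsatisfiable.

Satisfiable

The assignment a = 2, b = 1, c = 3, d = 0, e = 2, f = 1 works:
  constraint 5 holds since e + f = 3.
  constraint 10 holds since e - a = 0.
  constraint 11 holds since c - e = 1.
The rest check out directly.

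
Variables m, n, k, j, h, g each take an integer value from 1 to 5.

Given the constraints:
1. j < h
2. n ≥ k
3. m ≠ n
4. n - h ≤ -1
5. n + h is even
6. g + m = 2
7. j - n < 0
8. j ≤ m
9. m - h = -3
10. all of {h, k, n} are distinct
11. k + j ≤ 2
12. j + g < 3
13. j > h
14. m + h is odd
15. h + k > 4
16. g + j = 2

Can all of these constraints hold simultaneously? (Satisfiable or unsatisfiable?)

Unsatisfiable

Constraints 4, 7, and 13 give j < n, n < h, h < j. Chaining: j < n < h < j, which forces j < j — impossible.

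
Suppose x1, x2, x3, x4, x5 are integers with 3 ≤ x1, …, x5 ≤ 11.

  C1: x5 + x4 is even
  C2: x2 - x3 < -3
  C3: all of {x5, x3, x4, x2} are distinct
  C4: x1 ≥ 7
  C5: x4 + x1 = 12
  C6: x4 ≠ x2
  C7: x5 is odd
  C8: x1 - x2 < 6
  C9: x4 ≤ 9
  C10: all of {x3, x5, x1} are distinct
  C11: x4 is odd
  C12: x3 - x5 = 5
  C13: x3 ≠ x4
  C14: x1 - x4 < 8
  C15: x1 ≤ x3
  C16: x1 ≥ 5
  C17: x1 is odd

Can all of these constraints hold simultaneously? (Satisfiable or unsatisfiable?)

Take x1 = 9, x2 = 6, x3 = 10, x4 = 3, x5 = 5. Then constraint 2: x2 - x3 = -4; constraint 5: x4 + x1 = 12; constraint 8: x1 - x2 = 3, and every other listed constraint is also met.

Satisfiable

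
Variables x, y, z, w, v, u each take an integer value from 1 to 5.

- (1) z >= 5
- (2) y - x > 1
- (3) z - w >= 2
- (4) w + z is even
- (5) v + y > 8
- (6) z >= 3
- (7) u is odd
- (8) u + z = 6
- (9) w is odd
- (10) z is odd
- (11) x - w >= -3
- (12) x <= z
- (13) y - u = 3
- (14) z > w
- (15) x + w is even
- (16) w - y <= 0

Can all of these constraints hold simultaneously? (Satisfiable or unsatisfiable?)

Try x = 1, y = 4, z = 5, w = 1, v = 5, u = 1.
Check constraint 2: y - x = 3; constraint 3: z - w = 4; constraint 5: v + y = 9. The remaining constraints are straightforward to verify.

Satisfiable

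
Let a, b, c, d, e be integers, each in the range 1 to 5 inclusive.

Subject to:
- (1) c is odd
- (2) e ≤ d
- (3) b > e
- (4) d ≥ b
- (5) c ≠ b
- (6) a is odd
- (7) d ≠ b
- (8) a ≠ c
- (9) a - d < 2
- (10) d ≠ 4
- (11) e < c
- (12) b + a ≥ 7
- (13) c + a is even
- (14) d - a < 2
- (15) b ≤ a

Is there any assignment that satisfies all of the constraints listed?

Take a = 5, b = 4, c = 3, d = 5, e = 1. Then constraint 9: a - d = 0; constraint 12: b + a = 9; constraint 14: d - a = 0, and every other listed constraint is also met.

Satisfiable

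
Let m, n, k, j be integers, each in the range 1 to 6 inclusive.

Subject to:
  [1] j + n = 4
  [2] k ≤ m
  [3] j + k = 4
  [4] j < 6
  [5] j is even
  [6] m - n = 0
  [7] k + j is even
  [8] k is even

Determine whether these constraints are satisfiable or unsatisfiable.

Satisfiable

Setting (m, n, k, j) = (2, 2, 2, 2) satisfies everything: constraint 1: j + n = 4; constraint 3: j + k = 4, and the others follow.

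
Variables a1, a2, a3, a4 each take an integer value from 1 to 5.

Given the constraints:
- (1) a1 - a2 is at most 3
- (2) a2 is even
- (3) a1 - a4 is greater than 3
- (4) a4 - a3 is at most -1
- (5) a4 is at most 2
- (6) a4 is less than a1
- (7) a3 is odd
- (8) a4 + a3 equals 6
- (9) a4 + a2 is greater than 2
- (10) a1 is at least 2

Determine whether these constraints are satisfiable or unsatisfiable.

One satisfying assignment is a1 = 5, a2 = 2, a3 = 5, a4 = 1.
For the less obvious constraints — constraint 1: a1 - a2 = 3; constraint 3: a1 - a4 = 4 — and the others hold by inspection.

Satisfiable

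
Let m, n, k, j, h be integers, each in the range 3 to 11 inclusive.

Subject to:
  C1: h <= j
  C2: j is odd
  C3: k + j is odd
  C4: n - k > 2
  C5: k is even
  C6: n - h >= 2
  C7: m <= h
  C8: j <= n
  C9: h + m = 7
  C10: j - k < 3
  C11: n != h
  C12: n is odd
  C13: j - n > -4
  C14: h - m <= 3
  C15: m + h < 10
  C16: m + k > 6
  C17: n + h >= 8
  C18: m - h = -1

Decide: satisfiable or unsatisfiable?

Try m = 3, n = 7, k = 4, j = 5, h = 4.
Check constraint 4: n - k = 3; constraint 6: n - h = 3; constraint 9: h + m = 7. The remaining constraints are straightforward to verify.

Satisfiable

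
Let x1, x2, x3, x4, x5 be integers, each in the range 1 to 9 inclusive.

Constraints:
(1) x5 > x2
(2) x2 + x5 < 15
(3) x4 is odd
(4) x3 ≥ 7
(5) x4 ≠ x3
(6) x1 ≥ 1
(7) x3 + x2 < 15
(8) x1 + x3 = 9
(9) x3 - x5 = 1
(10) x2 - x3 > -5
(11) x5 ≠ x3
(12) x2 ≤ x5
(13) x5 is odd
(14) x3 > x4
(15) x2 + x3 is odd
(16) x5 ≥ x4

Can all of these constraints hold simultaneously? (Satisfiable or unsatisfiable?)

Satisfiable

One satisfying assignment is x1 = 1, x2 = 5, x3 = 8, x4 = 7, x5 = 7.
For the less obvious constraints — constraint 2: x2 + x5 = 12; constraint 7: x3 + x2 = 13; constraint 8: x1 + x3 = 9 — and the others hold by inspection.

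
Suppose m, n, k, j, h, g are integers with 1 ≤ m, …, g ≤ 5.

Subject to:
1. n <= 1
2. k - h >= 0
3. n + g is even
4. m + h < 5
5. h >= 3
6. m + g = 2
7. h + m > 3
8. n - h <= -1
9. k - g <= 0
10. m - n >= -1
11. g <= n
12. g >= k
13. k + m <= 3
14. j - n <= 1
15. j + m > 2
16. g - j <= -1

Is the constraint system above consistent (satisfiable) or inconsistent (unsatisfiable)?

Unsatisfiable

Constraints 2, 8, 9, 14, and 16 give n − j ≥ -1, j − g ≥ 1, g − k ≥ 0, k − h ≥ 0, h − n ≥ 1.
Adding all 5 inequalities: the left sides telescope to 0, and the right sides sum to (-1) + 1 + 0 + 0 + 1 = 1. So 0 ≥ 1, which is false.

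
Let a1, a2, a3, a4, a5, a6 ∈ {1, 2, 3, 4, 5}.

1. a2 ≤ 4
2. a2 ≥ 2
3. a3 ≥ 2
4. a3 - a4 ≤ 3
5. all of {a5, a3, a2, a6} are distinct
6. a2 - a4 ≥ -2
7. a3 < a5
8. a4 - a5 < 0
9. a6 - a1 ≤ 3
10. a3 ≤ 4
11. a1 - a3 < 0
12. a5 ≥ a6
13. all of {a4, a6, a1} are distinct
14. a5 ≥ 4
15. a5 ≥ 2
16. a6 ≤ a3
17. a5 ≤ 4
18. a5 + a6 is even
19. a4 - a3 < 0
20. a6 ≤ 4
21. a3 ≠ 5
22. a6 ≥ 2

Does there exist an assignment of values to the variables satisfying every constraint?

Constraints 1, 2, 3, 10, 15, 17, 20, and 22 confine each of a5, a3, a2, a6 to the 3 values {2, …, 4}.
Constraint 5 requires all 4 of them to be distinct, but only 3 values are available — impossible by the pigeonhole principle.

Unsatisfiable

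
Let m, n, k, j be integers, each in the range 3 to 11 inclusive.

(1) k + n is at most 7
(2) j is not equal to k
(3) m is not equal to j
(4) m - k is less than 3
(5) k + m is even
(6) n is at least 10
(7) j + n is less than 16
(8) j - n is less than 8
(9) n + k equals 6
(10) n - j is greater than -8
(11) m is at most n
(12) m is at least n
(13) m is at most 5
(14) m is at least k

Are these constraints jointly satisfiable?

Unsatisfiable

From constraint 6: n ≥ 10. From constraints 12 and 13: n ≤ m and m ≤ 5, so n ≤ 5. But 5 < 10, so no value of n works.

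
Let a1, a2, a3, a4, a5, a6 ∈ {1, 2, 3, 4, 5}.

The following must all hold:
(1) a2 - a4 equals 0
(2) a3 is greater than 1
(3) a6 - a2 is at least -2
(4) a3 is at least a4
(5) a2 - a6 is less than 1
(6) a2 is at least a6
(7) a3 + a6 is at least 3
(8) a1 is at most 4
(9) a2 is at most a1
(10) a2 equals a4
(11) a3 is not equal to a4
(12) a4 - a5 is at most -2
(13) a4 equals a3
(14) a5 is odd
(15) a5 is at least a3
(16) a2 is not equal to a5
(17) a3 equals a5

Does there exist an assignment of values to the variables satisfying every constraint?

From constraints 10, 13, and 17, a2 = a4 = a3 = a5, so a2 = a5. But constraint 16 says a2 ≠ a5. Contradiction.

Unsatisfiable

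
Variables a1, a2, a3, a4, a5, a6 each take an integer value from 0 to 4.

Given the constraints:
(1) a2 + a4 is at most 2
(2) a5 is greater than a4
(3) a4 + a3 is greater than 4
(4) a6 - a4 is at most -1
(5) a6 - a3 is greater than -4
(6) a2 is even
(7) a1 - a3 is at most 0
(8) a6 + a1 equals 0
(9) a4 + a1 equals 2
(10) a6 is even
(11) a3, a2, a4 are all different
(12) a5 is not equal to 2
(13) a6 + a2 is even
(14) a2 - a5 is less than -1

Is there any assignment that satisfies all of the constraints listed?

The assignment a1 = 0, a2 = 0, a3 = 3, a4 = 2, a5 = 3, a6 = 0 works:
  constraint 1 holds since a2 + a4 = 2.
  constraint 3 holds since a4 + a3 = 5.
The rest check out directly.

Satisfiable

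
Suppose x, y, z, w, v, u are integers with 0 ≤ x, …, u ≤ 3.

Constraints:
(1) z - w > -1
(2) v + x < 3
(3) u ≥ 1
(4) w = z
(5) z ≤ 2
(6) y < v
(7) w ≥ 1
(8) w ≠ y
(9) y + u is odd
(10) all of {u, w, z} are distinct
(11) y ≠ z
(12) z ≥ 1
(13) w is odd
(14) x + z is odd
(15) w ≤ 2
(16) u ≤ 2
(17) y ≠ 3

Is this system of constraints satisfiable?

Constraints 3, 5, 7, 12, 15, and 16 confine each of u, w, z to the 2 values {1, 2}.
Constraint 10 requires all 3 of them to be distinct, but only 2 values are available — impossible by the pigeonhole principle.

Unsatisfiable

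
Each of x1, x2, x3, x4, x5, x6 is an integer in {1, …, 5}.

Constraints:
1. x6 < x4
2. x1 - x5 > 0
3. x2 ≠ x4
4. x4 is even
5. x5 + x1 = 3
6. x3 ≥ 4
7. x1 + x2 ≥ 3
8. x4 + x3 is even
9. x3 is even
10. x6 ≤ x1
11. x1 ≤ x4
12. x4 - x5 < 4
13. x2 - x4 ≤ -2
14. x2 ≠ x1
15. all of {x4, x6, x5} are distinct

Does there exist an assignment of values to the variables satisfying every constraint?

Satisfiable

Try x1 = 2, x2 = 1, x3 = 4, x4 = 4, x5 = 1, x6 = 2.
Check constraint 2: x1 - x5 = 1; constraint 5: x5 + x1 = 3. The remaining constraints are straightforward to verify.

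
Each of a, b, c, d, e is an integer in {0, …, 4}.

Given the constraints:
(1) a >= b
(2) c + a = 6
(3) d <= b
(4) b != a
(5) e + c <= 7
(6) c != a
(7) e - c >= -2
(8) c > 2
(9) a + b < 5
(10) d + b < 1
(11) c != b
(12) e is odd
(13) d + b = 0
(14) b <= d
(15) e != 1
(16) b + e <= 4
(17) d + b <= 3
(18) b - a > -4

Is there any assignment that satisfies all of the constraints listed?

Setting (a, b, c, d, e) = (2, 0, 4, 0, 3) satisfies everything: constraint 2: c + a = 6; constraint 5: e + c = 7, and the others follow.

Satisfiable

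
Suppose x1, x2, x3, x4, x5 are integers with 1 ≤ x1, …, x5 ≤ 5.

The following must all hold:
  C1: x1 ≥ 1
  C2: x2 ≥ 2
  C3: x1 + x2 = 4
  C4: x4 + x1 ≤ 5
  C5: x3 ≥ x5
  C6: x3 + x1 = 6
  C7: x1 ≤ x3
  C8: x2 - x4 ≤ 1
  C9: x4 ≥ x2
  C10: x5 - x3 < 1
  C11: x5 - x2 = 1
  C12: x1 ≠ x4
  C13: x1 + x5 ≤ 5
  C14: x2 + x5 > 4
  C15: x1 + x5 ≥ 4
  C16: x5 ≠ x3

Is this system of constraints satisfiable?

Satisfiable

Try x1 = 2, x2 = 2, x3 = 4, x4 = 3, x5 = 3.
Check constraint 3: x1 + x2 = 4; constraint 4: x4 + x1 = 5; constraint 6: x3 + x1 = 6. The remaining constraints are straightforward to verify.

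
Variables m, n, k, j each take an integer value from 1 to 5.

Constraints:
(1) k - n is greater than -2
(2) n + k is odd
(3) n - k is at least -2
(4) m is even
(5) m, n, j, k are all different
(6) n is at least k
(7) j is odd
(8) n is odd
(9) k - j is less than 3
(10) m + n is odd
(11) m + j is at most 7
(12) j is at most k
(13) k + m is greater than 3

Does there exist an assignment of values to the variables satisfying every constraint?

Satisfiable

Setting (m, n, k, j) = (2, 5, 4, 3) satisfies everything: constraint 1: k - n = -1; constraint 3: n - k = 1; constraint 9: k - j = 1, and the others follow.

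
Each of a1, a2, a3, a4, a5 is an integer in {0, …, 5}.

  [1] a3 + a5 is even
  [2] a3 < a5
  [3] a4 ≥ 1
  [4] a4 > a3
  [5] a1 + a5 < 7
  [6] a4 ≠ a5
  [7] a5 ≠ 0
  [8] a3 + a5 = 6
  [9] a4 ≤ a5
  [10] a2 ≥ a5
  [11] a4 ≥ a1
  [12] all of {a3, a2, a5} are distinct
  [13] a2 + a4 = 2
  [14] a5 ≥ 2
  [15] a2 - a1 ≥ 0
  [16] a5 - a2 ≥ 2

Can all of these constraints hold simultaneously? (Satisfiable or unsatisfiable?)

From constraints 10 and 14: a2 ≥ a5 ≥ 2. From constraint 3: a4 ≥ 1. Hence a2 + a4 ≥ 3. But constraint 13 requires a2 + a4 = 2, and 2 < 3. Contradiction.

Unsatisfiable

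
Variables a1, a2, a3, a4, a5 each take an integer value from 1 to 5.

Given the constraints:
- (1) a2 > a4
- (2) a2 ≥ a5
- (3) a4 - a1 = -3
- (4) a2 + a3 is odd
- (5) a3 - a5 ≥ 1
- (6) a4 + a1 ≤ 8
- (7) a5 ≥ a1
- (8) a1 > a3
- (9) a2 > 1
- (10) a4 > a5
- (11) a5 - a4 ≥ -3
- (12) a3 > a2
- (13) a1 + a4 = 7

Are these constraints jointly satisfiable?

Constraints 1, 7, 8, 10, and 12 give a2 < a3, a3 < a1, a1 ≤ a5, a5 < a4, a4 < a2. Chaining: a2 < a3 < a1 ≤ a5 < a4 < a2, which forces a2 < a2 — impossible.

Unsatisfiable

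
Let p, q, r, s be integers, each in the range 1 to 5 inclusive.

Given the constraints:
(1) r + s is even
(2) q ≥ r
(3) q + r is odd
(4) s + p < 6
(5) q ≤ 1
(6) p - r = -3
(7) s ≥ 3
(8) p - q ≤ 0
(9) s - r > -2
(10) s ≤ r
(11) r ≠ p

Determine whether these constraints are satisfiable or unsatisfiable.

Unsatisfiable

From constraints 7 and 10: r ≥ s and s ≥ 3, so r ≥ 3. From constraints 2 and 5: r ≤ q and q ≤ 1, so r ≤ 1. But 1 < 3, so no value of r works.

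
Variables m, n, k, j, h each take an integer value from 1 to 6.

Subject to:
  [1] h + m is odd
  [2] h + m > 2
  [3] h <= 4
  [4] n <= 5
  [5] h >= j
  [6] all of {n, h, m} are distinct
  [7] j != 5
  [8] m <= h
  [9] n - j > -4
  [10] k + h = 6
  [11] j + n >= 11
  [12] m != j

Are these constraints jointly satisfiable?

From constraints 3 and 5: j ≤ h ≤ 4. From constraint 4: n ≤ 5. Hence j + n ≤ 9. But constraint 11 requires j + n ≥ 11, and 11 > 9. Contradiction.

Unsatisfiable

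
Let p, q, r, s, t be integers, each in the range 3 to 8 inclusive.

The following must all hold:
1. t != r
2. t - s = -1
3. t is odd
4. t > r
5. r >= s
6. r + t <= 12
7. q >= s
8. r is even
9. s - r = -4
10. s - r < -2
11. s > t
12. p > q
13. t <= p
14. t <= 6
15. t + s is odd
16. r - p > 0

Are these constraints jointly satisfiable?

Unsatisfiable

Constraints 4, 7, 11, 12, and 16 give r < t, t < s, s ≤ q, q < p, p < r. Chaining: r < t < s ≤ q < p < r, which forces r < r — impossible.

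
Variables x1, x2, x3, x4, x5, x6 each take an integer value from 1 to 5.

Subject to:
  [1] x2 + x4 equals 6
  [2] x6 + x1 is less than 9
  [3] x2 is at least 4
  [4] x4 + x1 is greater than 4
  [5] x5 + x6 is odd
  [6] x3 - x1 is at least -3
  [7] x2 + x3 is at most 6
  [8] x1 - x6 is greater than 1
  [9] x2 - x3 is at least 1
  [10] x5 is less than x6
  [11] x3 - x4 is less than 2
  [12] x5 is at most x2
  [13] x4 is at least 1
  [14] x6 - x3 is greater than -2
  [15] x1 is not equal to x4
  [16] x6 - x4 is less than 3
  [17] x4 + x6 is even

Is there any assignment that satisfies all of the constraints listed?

Satisfiable

The assignment x1 = 4, x2 = 4, x3 = 2, x4 = 2, x5 = 1, x6 = 2 works:
  constraint 1 holds since x2 + x4 = 6.
  constraint 2 holds since x6 + x1 = 6.
The rest check out directly.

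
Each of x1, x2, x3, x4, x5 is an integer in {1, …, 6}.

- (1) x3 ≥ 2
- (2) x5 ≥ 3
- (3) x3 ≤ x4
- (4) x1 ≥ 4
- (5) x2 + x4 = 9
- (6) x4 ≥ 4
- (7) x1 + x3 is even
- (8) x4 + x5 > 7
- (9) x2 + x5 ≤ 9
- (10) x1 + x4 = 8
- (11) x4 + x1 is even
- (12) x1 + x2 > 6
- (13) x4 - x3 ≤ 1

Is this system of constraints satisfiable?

One satisfying assignment is x1 = 4, x2 = 5, x3 = 4, x4 = 4, x5 = 4.
For the less obvious constraints — constraint 5: x2 + x4 = 9; constraint 8: x4 + x5 = 8 — and the others hold by inspection.

Satisfiable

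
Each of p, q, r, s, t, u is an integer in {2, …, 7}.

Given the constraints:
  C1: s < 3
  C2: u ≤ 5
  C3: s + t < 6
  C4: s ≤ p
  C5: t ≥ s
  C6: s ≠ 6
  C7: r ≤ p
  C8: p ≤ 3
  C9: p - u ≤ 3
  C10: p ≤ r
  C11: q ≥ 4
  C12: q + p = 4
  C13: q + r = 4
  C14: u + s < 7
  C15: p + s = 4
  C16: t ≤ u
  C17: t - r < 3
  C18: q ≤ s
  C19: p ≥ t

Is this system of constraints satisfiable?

Unsatisfiable

From constraints 11 and 18: s ≥ q and q ≥ 4, so s ≥ 4. From constraints 4 and 8: s ≤ p and p ≤ 3, so s ≤ 3. But 3 < 4, so no value of s works.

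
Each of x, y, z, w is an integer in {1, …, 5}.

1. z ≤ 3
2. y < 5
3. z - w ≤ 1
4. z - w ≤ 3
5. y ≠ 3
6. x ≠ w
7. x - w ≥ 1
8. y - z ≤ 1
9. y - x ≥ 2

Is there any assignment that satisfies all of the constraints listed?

Unsatisfiable

Constraints 3, 7, 8, and 9 give x − w ≥ 1, w − z ≥ -1, z − y ≥ -1, y − x ≥ 2.
Adding all 4 inequalities: the left sides telescope to 0, and the right sides sum to 1 + (-1) + (-1) + 2 = 1. So 0 ≥ 1, which is false.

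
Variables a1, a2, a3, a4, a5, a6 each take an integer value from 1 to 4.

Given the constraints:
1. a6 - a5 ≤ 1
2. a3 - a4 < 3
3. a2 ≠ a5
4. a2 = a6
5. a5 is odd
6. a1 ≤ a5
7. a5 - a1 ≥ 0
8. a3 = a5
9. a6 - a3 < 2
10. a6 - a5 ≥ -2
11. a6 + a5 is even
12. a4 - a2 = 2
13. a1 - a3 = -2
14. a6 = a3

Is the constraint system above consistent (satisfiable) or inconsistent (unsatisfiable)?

From constraints 4, 8, and 14, a2 = a6 = a3 = a5, so a2 = a5. But constraint 3 says a2 ≠ a5. Contradiction.

Unsatisfiable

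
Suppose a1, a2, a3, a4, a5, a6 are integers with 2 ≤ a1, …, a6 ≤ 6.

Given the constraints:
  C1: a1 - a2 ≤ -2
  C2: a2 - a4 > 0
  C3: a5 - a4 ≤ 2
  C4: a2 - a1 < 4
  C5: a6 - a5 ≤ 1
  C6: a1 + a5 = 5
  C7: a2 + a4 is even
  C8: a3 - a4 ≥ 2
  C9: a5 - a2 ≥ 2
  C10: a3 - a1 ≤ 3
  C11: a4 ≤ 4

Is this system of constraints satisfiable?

Unsatisfiable

Constraints 1, 3, 8, 9, and 10 give a1 − a3 ≥ -3, a3 − a4 ≥ 2, a4 − a5 ≥ -2, a5 − a2 ≥ 2, a2 − a1 ≥ 2.
Adding all 5 inequalities: the left sides telescope to 0, and the right sides sum to (-3) + 2 + (-2) + 2 + 2 = 1. So 0 ≥ 1, which is false.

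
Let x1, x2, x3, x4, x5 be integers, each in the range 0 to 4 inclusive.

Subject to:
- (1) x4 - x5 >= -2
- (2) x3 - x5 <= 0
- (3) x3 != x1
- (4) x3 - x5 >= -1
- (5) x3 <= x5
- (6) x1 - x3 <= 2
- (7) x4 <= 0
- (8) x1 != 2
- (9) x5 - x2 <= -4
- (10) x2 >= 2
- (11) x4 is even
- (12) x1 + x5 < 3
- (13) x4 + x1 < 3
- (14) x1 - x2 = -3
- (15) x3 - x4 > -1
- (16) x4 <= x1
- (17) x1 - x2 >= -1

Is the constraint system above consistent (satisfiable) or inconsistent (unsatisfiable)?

Unsatisfiable

Constraints 2, 6, 9, and 17 give x5 − x3 ≥ 0, x3 − x1 ≥ -2, x1 − x2 ≥ -1, x2 − x5 ≥ 4.
Adding all 4 inequalities: the left sides telescope to 0, and the right sides sum to 0 + (-2) + (-1) + 4 = 1. So 0 ≥ 1, which is false.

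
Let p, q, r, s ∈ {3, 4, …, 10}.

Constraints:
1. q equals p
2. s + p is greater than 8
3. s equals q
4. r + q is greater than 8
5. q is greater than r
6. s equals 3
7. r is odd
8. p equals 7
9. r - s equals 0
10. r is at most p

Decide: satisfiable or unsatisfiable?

Unsatisfiable

Constraint 6 fixes s = 3 and constraint 8 fixes p = 7. Constraints 1 and 3 give s = q = p, so s = p. But 3 ≠ 7 — contradiction.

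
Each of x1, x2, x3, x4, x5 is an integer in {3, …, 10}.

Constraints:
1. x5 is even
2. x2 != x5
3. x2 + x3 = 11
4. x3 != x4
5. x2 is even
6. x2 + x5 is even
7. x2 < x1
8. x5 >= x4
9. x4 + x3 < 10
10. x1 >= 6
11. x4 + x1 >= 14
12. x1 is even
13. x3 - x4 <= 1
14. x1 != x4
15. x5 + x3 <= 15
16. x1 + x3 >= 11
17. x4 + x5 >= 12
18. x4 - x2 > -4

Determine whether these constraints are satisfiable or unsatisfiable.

Take x1 = 10, x2 = 8, x3 = 3, x4 = 5, x5 = 10. Then constraint 3: x2 + x3 = 11; constraint 9: x4 + x3 = 8, and every other listed constraint is also met.

Satisfiable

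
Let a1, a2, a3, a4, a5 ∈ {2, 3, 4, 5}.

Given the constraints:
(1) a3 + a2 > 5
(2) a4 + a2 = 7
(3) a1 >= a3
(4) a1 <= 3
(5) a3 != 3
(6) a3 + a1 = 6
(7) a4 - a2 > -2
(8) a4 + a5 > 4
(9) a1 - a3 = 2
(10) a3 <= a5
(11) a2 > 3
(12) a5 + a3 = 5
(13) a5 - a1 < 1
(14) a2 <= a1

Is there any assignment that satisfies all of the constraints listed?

Unsatisfiable

From constraint 11: a2 ≥ 4. From constraints 4 and 14: a2 ≤ a1 and a1 ≤ 3, so a2 ≤ 3. But 3 < 4, so no value of a2 works.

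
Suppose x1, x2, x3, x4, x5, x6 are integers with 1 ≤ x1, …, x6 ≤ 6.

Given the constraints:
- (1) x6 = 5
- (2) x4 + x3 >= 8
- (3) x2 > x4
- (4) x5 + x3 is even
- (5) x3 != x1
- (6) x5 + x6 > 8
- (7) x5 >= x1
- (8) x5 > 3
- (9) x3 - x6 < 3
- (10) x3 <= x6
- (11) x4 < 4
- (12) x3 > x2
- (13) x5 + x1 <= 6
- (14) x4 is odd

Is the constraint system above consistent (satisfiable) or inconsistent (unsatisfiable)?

Satisfiable

One satisfying assignment is x1 = 1, x2 = 4, x3 = 5, x4 = 3, x5 = 5, x6 = 5.
For the less obvious constraints — constraint 2: x4 + x3 = 8; constraint 6: x5 + x6 = 10; constraint 9: x3 - x6 = 0 — and the others hold by inspection.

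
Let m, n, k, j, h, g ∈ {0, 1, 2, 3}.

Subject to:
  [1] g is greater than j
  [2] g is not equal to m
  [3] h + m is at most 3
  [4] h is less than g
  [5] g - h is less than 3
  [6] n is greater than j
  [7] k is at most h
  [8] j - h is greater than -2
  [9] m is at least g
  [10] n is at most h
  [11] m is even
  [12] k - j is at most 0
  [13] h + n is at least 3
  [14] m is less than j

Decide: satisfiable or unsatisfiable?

Unsatisfiable

Constraints 4, 6, 9, 10, and 14 give m < j, j < n, n ≤ h, h < g, g ≤ m. Chaining: m < j < n ≤ h < g ≤ m, which forces m < m — impossible.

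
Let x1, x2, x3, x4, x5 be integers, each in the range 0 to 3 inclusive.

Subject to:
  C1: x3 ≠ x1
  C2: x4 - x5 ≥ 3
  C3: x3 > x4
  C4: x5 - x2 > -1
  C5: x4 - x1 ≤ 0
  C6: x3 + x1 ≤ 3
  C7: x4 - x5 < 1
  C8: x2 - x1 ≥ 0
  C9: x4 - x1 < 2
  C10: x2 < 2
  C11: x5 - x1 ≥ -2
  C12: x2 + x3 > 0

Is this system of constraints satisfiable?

Constraints 2, 5, and 11 give x5 − x1 ≥ -2, x1 − x4 ≥ 0, x4 − x5 ≥ 3.
Adding all 3 inequalities: the left sides telescope to 0, and the right sides sum to (-2) + 0 + 3 = 1. So 0 ≥ 1, which is false.

Unsatisfiable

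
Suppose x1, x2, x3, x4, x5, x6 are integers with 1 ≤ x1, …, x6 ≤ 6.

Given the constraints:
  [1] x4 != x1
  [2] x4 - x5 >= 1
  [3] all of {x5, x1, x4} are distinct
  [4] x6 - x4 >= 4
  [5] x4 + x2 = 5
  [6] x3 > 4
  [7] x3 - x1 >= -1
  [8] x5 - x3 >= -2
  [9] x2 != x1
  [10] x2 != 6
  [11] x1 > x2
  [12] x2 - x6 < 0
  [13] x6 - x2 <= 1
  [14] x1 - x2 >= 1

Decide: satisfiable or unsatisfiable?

Constraints 2, 4, 7, 8, 13, and 14 give x2 − x6 ≥ -1, x6 − x4 ≥ 4, x4 − x5 ≥ 1, x5 − x3 ≥ -2, x3 − x1 ≥ -1, x1 − x2 ≥ 1.
Adding all 6 inequalities: the left sides telescope to 0, and the right sides sum to (-1) + 4 + 1 + (-2) + (-1) + 1 = 2. So 0 ≥ 2, which is false.

Unsatisfiable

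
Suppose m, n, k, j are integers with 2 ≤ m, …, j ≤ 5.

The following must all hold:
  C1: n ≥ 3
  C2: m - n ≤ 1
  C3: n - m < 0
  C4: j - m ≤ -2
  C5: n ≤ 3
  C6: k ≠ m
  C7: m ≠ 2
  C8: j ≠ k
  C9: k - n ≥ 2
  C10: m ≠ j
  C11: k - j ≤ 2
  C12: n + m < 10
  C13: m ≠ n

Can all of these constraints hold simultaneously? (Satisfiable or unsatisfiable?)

Unsatisfiable

Constraints 2, 4, 9, and 11 give j − k ≥ -2, k − n ≥ 2, n − m ≥ -1, m − j ≥ 2.
Adding all 4 inequalities: the left sides telescope to 0, and the right sides sum to (-2) + 2 + (-1) + 2 = 1. So 0 ≥ 1, which is false.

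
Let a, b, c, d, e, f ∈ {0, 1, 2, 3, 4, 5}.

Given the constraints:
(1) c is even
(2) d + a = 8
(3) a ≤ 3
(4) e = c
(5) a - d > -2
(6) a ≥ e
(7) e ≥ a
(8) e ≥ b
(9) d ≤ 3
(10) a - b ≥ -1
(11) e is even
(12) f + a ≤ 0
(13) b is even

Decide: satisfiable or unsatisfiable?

Unsatisfiable

From constraint 9: d ≤ 3. From constraint 3: a ≤ 3. Hence d + a ≤ 6. But constraint 2 requires d + a = 8, and 8 > 6. Contradiction.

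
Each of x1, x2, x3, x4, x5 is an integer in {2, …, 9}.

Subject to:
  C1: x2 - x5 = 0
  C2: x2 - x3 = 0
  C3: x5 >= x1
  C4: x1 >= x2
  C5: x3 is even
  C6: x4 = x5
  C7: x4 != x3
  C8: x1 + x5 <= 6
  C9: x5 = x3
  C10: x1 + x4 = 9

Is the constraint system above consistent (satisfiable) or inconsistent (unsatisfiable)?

Unsatisfiable

From constraints 6 and 9, x4 = x5 = x3, so x4 = x3. But constraint 7 says x4 ≠ x3. Contradiction.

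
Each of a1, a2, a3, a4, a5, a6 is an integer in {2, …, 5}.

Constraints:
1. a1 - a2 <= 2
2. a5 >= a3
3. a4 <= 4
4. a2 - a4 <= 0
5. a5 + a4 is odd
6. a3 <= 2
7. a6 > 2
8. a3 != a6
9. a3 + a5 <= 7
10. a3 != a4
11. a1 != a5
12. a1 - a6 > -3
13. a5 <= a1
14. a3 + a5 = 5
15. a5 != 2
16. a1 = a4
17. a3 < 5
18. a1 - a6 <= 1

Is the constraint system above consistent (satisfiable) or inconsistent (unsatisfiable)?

Try a1 = 4, a2 = 4, a3 = 2, a4 = 4, a5 = 3, a6 = 4.
Check constraint 1: a1 - a2 = 0; constraint 4: a2 - a4 = 0; constraint 9: a3 + a5 = 5. The remaining constraints are straightforward to verify.

Satisfiable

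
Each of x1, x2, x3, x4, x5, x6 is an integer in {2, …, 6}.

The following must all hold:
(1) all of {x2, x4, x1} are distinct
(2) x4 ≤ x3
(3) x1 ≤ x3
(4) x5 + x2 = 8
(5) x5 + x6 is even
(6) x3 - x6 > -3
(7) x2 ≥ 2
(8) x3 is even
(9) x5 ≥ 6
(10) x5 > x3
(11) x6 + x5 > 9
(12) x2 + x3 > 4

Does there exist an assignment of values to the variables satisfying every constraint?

Satisfiable

One satisfying assignment is x1 = 4, x2 = 2, x3 = 4, x4 = 3, x5 = 6, x6 = 6.
For the less obvious constraints — constraint 4: x5 + x2 = 8; constraint 6: x3 - x6 = -2 — and the others hold by inspection.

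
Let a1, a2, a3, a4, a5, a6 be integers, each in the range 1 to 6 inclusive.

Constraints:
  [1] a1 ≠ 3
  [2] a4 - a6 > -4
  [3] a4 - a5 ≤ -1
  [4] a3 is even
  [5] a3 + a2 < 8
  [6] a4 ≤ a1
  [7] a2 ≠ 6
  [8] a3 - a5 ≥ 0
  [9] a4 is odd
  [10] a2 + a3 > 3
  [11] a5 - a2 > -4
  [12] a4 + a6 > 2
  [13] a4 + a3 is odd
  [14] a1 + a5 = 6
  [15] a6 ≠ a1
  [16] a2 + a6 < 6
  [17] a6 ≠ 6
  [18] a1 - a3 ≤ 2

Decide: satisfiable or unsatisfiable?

Try a1 = 4, a2 = 3, a3 = 2, a4 = 1, a5 = 2, a6 = 2.
Check constraint 2: a4 - a6 = -1; constraint 3: a4 - a5 = -1; constraint 5: a3 + a2 = 5. The remaining constraints are straightforward to verify.

Satisfiable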